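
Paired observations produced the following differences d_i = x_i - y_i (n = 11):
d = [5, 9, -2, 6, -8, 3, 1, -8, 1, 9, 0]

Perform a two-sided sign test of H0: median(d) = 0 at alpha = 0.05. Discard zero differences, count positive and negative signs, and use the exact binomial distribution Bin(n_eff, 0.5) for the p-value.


Step 1: Discard zero differences. Original n = 11; n_eff = number of nonzero differences = 10.
Nonzero differences (with sign): +5, +9, -2, +6, -8, +3, +1, -8, +1, +9
Step 2: Count signs: positive = 7, negative = 3.
Step 3: Under H0: P(positive) = 0.5, so the number of positives S ~ Bin(10, 0.5).
Step 4: Two-sided exact p-value = sum of Bin(10,0.5) probabilities at or below the observed probability = 0.343750.
Step 5: alpha = 0.05. fail to reject H0.

n_eff = 10, pos = 7, neg = 3, p = 0.343750, fail to reject H0.


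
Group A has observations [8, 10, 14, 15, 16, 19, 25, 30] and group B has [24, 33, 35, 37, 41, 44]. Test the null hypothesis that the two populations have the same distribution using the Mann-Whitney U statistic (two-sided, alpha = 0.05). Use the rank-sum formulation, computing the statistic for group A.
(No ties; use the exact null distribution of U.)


Step 1: Combine and sort all 14 observations; assign midranks.
sorted (value, group): (8,X), (10,X), (14,X), (15,X), (16,X), (19,X), (24,Y), (25,X), (30,X), (33,Y), (35,Y), (37,Y), (41,Y), (44,Y)
ranks: 8->1, 10->2, 14->3, 15->4, 16->5, 19->6, 24->7, 25->8, 30->9, 33->10, 35->11, 37->12, 41->13, 44->14
Step 2: Rank sum for X: R1 = 1 + 2 + 3 + 4 + 5 + 6 + 8 + 9 = 38.
Step 3: U_X = R1 - n1(n1+1)/2 = 38 - 8*9/2 = 38 - 36 = 2.
       U_Y = n1*n2 - U_X = 48 - 2 = 46.
Step 4: No ties, so the exact null distribution of U (based on enumerating the C(14,8) = 3003 equally likely rank assignments) gives the two-sided p-value.
Step 5: p-value = 0.002664; compare to alpha = 0.05. reject H0.

U_X = 2, p = 0.002664, reject H0 at alpha = 0.05.


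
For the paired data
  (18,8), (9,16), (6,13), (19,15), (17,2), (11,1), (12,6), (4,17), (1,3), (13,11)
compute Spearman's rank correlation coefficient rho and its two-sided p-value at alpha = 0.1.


Step 1: Rank x and y separately (midranks; no ties here).
rank(x): 18->9, 9->4, 6->3, 19->10, 17->8, 11->5, 12->6, 4->2, 1->1, 13->7
rank(y): 8->5, 16->9, 13->7, 15->8, 2->2, 1->1, 6->4, 17->10, 3->3, 11->6
Step 2: d_i = R_x(i) - R_y(i); compute d_i^2.
  (9-5)^2=16, (4-9)^2=25, (3-7)^2=16, (10-8)^2=4, (8-2)^2=36, (5-1)^2=16, (6-4)^2=4, (2-10)^2=64, (1-3)^2=4, (7-6)^2=1
sum(d^2) = 186.
Step 3: rho = 1 - 6*186 / (10*(10^2 - 1)) = 1 - 1116/990 = -0.127273.
Step 4: Under H0, t = rho * sqrt((n-2)/(1-rho^2)) = -0.3629 ~ t(8).
Step 5: Two-sided p-value from the t-distribution with 8 df = 0.726057.
Step 6: alpha = 0.1. fail to reject H0.

rho = -0.1273, p = 0.726057, fail to reject H0 at alpha = 0.1.


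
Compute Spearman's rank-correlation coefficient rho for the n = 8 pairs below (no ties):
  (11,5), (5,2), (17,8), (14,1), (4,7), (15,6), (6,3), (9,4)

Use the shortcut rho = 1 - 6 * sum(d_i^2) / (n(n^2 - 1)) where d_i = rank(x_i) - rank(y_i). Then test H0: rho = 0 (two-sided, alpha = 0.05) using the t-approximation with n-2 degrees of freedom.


Step 1: Rank x and y separately (midranks; no ties here).
rank(x): 11->5, 5->2, 17->8, 14->6, 4->1, 15->7, 6->3, 9->4
rank(y): 5->5, 2->2, 8->8, 1->1, 7->7, 6->6, 3->3, 4->4
Step 2: d_i = R_x(i) - R_y(i); compute d_i^2.
  (5-5)^2=0, (2-2)^2=0, (8-8)^2=0, (6-1)^2=25, (1-7)^2=36, (7-6)^2=1, (3-3)^2=0, (4-4)^2=0
sum(d^2) = 62.
Step 3: rho = 1 - 6*62 / (8*(8^2 - 1)) = 1 - 372/504 = 0.261905.
Step 4: Under H0, t = rho * sqrt((n-2)/(1-rho^2)) = 0.6647 ~ t(6).
Step 5: Two-sided p-value from the t-distribution with 6 df = 0.530923.
Step 6: alpha = 0.05. fail to reject H0.

rho = 0.2619, p = 0.530923, fail to reject H0 at alpha = 0.05.


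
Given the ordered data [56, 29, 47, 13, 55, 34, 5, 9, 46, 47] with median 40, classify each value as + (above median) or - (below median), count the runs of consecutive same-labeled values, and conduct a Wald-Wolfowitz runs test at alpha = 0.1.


Step 1: Compute median = 40; label A = above, B = below.
Labels in order: ABABABBBAA  (n_A = 5, n_B = 5)
Step 2: Count runs R = 7.
Step 3: Under H0 (random ordering), E[R] = 2*n_A*n_B/(n_A+n_B) + 1 = 2*5*5/10 + 1 = 6.0000.
        Var[R] = 2*n_A*n_B*(2*n_A*n_B - n_A - n_B) / ((n_A+n_B)^2 * (n_A+n_B-1)) = 2000/900 = 2.2222.
        SD[R] = 1.4907.
Step 4: Continuity-corrected z = (R - 0.5 - E[R]) / SD[R] = (7 - 0.5 - 6.0000) / 1.4907 = 0.3354.
Step 5: Two-sided p-value via normal approximation = 2*(1 - Phi(|z|)) = 0.737316.
Step 6: alpha = 0.1. fail to reject H0.

R = 7, z = 0.3354, p = 0.737316, fail to reject H0.


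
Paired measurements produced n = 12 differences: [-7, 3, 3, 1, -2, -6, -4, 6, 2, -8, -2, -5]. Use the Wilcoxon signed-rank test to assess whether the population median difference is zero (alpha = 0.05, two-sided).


Step 1: Drop any zero differences (none here) and take |d_i|.
|d| = [7, 3, 3, 1, 2, 6, 4, 6, 2, 8, 2, 5]
Step 2: Midrank |d_i| (ties get averaged ranks).
ranks: |7|->11, |3|->5.5, |3|->5.5, |1|->1, |2|->3, |6|->9.5, |4|->7, |6|->9.5, |2|->3, |8|->12, |2|->3, |5|->8
Step 3: Attach original signs; sum ranks with positive sign and with negative sign.
W+ = 5.5 + 5.5 + 1 + 9.5 + 3 = 24.5
W- = 11 + 3 + 9.5 + 7 + 12 + 3 + 8 = 53.5
(Check: W+ + W- = 78 should equal n(n+1)/2 = 78.)
Step 4: Test statistic W = min(W+, W-) = 24.5.
Step 5: Ties in |d|, so use the tie-corrected normal approximation.
        E[W] = n(n+1)/4 = 12*13/4 = 39.
        Tie groups: |d|=2 (t=3), |d|=3 (t=2), |d|=6 (t=2); sum(t^3 - t) = 36.
        Var[W] = n(n+1)(2n+1)/24 - sum(t^3-t)/48 = 3900/24 - 36/48 = 161.75.
        z = (W - E[W]) / sqrt(Var[W]) = (24.5 - 39) / 12.7181 = -1.1401.
        Two-sided p = 2*Phi(z) = 0.254241.
Step 6: alpha = 0.05. fail to reject H0.

W+ = 24.5, W- = 53.5, W = min = 24.5, p = 0.254241, fail to reject H0.


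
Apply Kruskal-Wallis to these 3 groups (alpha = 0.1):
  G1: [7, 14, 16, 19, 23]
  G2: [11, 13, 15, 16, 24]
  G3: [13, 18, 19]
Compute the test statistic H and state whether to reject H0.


Step 1: Combine all N = 13 observations and assign midranks.
sorted (value, group, rank): (7,G1,1), (11,G2,2), (13,G2,3.5), (13,G3,3.5), (14,G1,5), (15,G2,6), (16,G1,7.5), (16,G2,7.5), (18,G3,9), (19,G1,10.5), (19,G3,10.5), (23,G1,12), (24,G2,13)
Step 2: Sum ranks within each group.
R_1 = 36 (n_1 = 5)
R_2 = 32 (n_2 = 5)
R_3 = 23 (n_3 = 3)
Step 3: H = 12/(N(N+1)) * sum(R_i^2/n_i) - 3(N+1)
     = 12/(13*14) * (36^2/5 + 32^2/5 + 23^2/3) - 3*14
     = 0.065934 * 640.333 - 42
     = 0.219780.
Step 4: Ties present; correction factor C = 1 - 18/(13^3 - 13) = 0.991758. Corrected H = 0.219780 / 0.991758 = 0.221607.
Step 5: Under H0, H ~ chi^2(2); p-value = 0.895115.
Step 6: alpha = 0.1. fail to reject H0.

H = 0.2216, df = 2, p = 0.895115, fail to reject H0.


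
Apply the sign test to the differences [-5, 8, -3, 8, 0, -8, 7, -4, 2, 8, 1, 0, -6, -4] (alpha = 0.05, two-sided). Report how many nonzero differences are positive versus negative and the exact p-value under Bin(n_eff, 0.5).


Step 1: Discard zero differences. Original n = 14; n_eff = number of nonzero differences = 12.
Nonzero differences (with sign): -5, +8, -3, +8, -8, +7, -4, +2, +8, +1, -6, -4
Step 2: Count signs: positive = 6, negative = 6.
Step 3: Under H0: P(positive) = 0.5, so the number of positives S ~ Bin(12, 0.5).
Step 4: Two-sided exact p-value = sum of Bin(12,0.5) probabilities at or below the observed probability = 1.000000.
Step 5: alpha = 0.05. fail to reject H0.

n_eff = 12, pos = 6, neg = 6, p = 1.000000, fail to reject H0.


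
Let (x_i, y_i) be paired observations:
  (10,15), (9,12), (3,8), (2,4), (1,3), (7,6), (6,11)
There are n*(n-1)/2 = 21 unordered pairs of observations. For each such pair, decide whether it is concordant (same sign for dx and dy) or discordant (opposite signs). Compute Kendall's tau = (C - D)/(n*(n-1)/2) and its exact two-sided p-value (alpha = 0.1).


Step 1: Enumerate the 21 unordered pairs (i,j) with i<j and classify each by sign(x_j-x_i) * sign(y_j-y_i).
  (1,2):dx=-1,dy=-3->C; (1,3):dx=-7,dy=-7->C; (1,4):dx=-8,dy=-11->C; (1,5):dx=-9,dy=-12->C
  (1,6):dx=-3,dy=-9->C; (1,7):dx=-4,dy=-4->C; (2,3):dx=-6,dy=-4->C; (2,4):dx=-7,dy=-8->C
  (2,5):dx=-8,dy=-9->C; (2,6):dx=-2,dy=-6->C; (2,7):dx=-3,dy=-1->C; (3,4):dx=-1,dy=-4->C
  (3,5):dx=-2,dy=-5->C; (3,6):dx=+4,dy=-2->D; (3,7):dx=+3,dy=+3->C; (4,5):dx=-1,dy=-1->C
  (4,6):dx=+5,dy=+2->C; (4,7):dx=+4,dy=+7->C; (5,6):dx=+6,dy=+3->C; (5,7):dx=+5,dy=+8->C
  (6,7):dx=-1,dy=+5->D
Step 2: C = 19, D = 2, total pairs = 21.
Step 3: tau = (C - D)/(n(n-1)/2) = (19 - 2)/21 = 0.809524.
Step 4: Exact two-sided p-value (enumerate n! = 5040 permutations of y under H0): p = 0.010714.
Step 5: alpha = 0.1. reject H0.

tau_b = 0.8095 (C=19, D=2), p = 0.010714, reject H0.


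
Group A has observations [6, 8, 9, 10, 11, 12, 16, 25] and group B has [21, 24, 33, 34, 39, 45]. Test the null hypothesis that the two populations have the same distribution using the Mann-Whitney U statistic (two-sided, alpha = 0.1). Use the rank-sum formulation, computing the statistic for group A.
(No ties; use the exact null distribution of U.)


Step 1: Combine and sort all 14 observations; assign midranks.
sorted (value, group): (6,X), (8,X), (9,X), (10,X), (11,X), (12,X), (16,X), (21,Y), (24,Y), (25,X), (33,Y), (34,Y), (39,Y), (45,Y)
ranks: 6->1, 8->2, 9->3, 10->4, 11->5, 12->6, 16->7, 21->8, 24->9, 25->10, 33->11, 34->12, 39->13, 45->14
Step 2: Rank sum for X: R1 = 1 + 2 + 3 + 4 + 5 + 6 + 7 + 10 = 38.
Step 3: U_X = R1 - n1(n1+1)/2 = 38 - 8*9/2 = 38 - 36 = 2.
       U_Y = n1*n2 - U_X = 48 - 2 = 46.
Step 4: No ties, so the exact null distribution of U (based on enumerating the C(14,8) = 3003 equally likely rank assignments) gives the two-sided p-value.
Step 5: p-value = 0.002664; compare to alpha = 0.1. reject H0.

U_X = 2, p = 0.002664, reject H0 at alpha = 0.1.


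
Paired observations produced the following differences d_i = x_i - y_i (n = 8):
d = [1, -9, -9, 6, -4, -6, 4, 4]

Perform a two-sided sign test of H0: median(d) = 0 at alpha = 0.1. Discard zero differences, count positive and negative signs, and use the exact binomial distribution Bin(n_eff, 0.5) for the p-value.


Step 1: Discard zero differences. Original n = 8; n_eff = number of nonzero differences = 8.
Nonzero differences (with sign): +1, -9, -9, +6, -4, -6, +4, +4
Step 2: Count signs: positive = 4, negative = 4.
Step 3: Under H0: P(positive) = 0.5, so the number of positives S ~ Bin(8, 0.5).
Step 4: Two-sided exact p-value = sum of Bin(8,0.5) probabilities at or below the observed probability = 1.000000.
Step 5: alpha = 0.1. fail to reject H0.

n_eff = 8, pos = 4, neg = 4, p = 1.000000, fail to reject H0.


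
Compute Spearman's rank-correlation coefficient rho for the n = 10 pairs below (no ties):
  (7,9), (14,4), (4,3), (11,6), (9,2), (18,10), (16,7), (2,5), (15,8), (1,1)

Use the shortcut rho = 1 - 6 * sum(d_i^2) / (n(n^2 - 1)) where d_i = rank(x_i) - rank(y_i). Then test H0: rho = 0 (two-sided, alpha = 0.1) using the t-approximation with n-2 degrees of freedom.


Step 1: Rank x and y separately (midranks; no ties here).
rank(x): 7->4, 14->7, 4->3, 11->6, 9->5, 18->10, 16->9, 2->2, 15->8, 1->1
rank(y): 9->9, 4->4, 3->3, 6->6, 2->2, 10->10, 7->7, 5->5, 8->8, 1->1
Step 2: d_i = R_x(i) - R_y(i); compute d_i^2.
  (4-9)^2=25, (7-4)^2=9, (3-3)^2=0, (6-6)^2=0, (5-2)^2=9, (10-10)^2=0, (9-7)^2=4, (2-5)^2=9, (8-8)^2=0, (1-1)^2=0
sum(d^2) = 56.
Step 3: rho = 1 - 6*56 / (10*(10^2 - 1)) = 1 - 336/990 = 0.660606.
Step 4: Under H0, t = rho * sqrt((n-2)/(1-rho^2)) = 2.4889 ~ t(8).
Step 5: Two-sided p-value from the t-distribution with 8 df = 0.037588.
Step 6: alpha = 0.1. reject H0.

rho = 0.6606, p = 0.037588, reject H0 at alpha = 0.1.


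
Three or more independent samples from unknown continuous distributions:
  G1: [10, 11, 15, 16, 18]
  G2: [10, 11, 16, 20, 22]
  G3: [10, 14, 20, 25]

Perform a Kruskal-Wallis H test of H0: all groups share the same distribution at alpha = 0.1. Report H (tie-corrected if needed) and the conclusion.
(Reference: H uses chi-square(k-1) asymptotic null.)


Step 1: Combine all N = 14 observations and assign midranks.
sorted (value, group, rank): (10,G1,2), (10,G2,2), (10,G3,2), (11,G1,4.5), (11,G2,4.5), (14,G3,6), (15,G1,7), (16,G1,8.5), (16,G2,8.5), (18,G1,10), (20,G2,11.5), (20,G3,11.5), (22,G2,13), (25,G3,14)
Step 2: Sum ranks within each group.
R_1 = 32 (n_1 = 5)
R_2 = 39.5 (n_2 = 5)
R_3 = 33.5 (n_3 = 4)
Step 3: H = 12/(N(N+1)) * sum(R_i^2/n_i) - 3(N+1)
     = 12/(14*15) * (32^2/5 + 39.5^2/5 + 33.5^2/4) - 3*15
     = 0.057143 * 797.413 - 45
     = 0.566429.
Step 4: Ties present; correction factor C = 1 - 42/(14^3 - 14) = 0.984615. Corrected H = 0.566429 / 0.984615 = 0.575279.
Step 5: Under H0, H ~ chi^2(2); p-value = 0.750032.
Step 6: alpha = 0.1. fail to reject H0.

H = 0.5753, df = 2, p = 0.750032, fail to reject H0.


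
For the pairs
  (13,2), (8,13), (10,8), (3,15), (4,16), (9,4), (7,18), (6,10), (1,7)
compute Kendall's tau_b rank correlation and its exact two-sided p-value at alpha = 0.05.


Step 1: Enumerate the 36 unordered pairs (i,j) with i<j and classify each by sign(x_j-x_i) * sign(y_j-y_i).
  (1,2):dx=-5,dy=+11->D; (1,3):dx=-3,dy=+6->D; (1,4):dx=-10,dy=+13->D; (1,5):dx=-9,dy=+14->D
  (1,6):dx=-4,dy=+2->D; (1,7):dx=-6,dy=+16->D; (1,8):dx=-7,dy=+8->D; (1,9):dx=-12,dy=+5->D
  (2,3):dx=+2,dy=-5->D; (2,4):dx=-5,dy=+2->D; (2,5):dx=-4,dy=+3->D; (2,6):dx=+1,dy=-9->D
  (2,7):dx=-1,dy=+5->D; (2,8):dx=-2,dy=-3->C; (2,9):dx=-7,dy=-6->C; (3,4):dx=-7,dy=+7->D
  (3,5):dx=-6,dy=+8->D; (3,6):dx=-1,dy=-4->C; (3,7):dx=-3,dy=+10->D; (3,8):dx=-4,dy=+2->D
  (3,9):dx=-9,dy=-1->C; (4,5):dx=+1,dy=+1->C; (4,6):dx=+6,dy=-11->D; (4,7):dx=+4,dy=+3->C
  (4,8):dx=+3,dy=-5->D; (4,9):dx=-2,dy=-8->C; (5,6):dx=+5,dy=-12->D; (5,7):dx=+3,dy=+2->C
  (5,8):dx=+2,dy=-6->D; (5,9):dx=-3,dy=-9->C; (6,7):dx=-2,dy=+14->D; (6,8):dx=-3,dy=+6->D
  (6,9):dx=-8,dy=+3->D; (7,8):dx=-1,dy=-8->C; (7,9):dx=-6,dy=-11->C; (8,9):dx=-5,dy=-3->C
Step 2: C = 12, D = 24, total pairs = 36.
Step 3: tau = (C - D)/(n(n-1)/2) = (12 - 24)/36 = -0.333333.
Step 4: Exact two-sided p-value (enumerate n! = 362880 permutations of y under H0): p = 0.259518.
Step 5: alpha = 0.05. fail to reject H0.

tau_b = -0.3333 (C=12, D=24), p = 0.259518, fail to reject H0.


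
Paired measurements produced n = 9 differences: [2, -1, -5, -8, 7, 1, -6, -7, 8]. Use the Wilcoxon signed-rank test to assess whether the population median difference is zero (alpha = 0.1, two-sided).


Step 1: Drop any zero differences (none here) and take |d_i|.
|d| = [2, 1, 5, 8, 7, 1, 6, 7, 8]
Step 2: Midrank |d_i| (ties get averaged ranks).
ranks: |2|->3, |1|->1.5, |5|->4, |8|->8.5, |7|->6.5, |1|->1.5, |6|->5, |7|->6.5, |8|->8.5
Step 3: Attach original signs; sum ranks with positive sign and with negative sign.
W+ = 3 + 6.5 + 1.5 + 8.5 = 19.5
W- = 1.5 + 4 + 8.5 + 5 + 6.5 = 25.5
(Check: W+ + W- = 45 should equal n(n+1)/2 = 45.)
Step 4: Test statistic W = min(W+, W-) = 19.5.
Step 5: Ties in |d|, so use the tie-corrected normal approximation.
        E[W] = n(n+1)/4 = 9*10/4 = 22.5.
        Tie groups: |d|=1 (t=2), |d|=7 (t=2), |d|=8 (t=2); sum(t^3 - t) = 18.
        Var[W] = n(n+1)(2n+1)/24 - sum(t^3-t)/48 = 1710/24 - 18/48 = 70.875.
        z = (W - E[W]) / sqrt(Var[W]) = (19.5 - 22.5) / 8.4187 = -0.3563.
        Two-sided p = 2*Phi(z) = 0.721580.
Step 6: alpha = 0.1. fail to reject H0.

W+ = 19.5, W- = 25.5, W = min = 19.5, p = 0.721580, fail to reject H0.


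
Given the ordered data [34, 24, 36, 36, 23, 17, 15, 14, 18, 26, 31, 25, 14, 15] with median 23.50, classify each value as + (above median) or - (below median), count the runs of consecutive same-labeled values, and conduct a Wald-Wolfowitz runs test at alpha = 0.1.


Step 1: Compute median = 23.50; label A = above, B = below.
Labels in order: AAAABBBBBAAABB  (n_A = 7, n_B = 7)
Step 2: Count runs R = 4.
Step 3: Under H0 (random ordering), E[R] = 2*n_A*n_B/(n_A+n_B) + 1 = 2*7*7/14 + 1 = 8.0000.
        Var[R] = 2*n_A*n_B*(2*n_A*n_B - n_A - n_B) / ((n_A+n_B)^2 * (n_A+n_B-1)) = 8232/2548 = 3.2308.
        SD[R] = 1.7974.
Step 4: Continuity-corrected z = (R + 0.5 - E[R]) / SD[R] = (4 + 0.5 - 8.0000) / 1.7974 = -1.9472.
Step 5: Two-sided p-value via normal approximation = 2*(1 - Phi(|z|)) = 0.051508.
Step 6: alpha = 0.1. reject H0.

R = 4, z = -1.9472, p = 0.051508, reject H0.


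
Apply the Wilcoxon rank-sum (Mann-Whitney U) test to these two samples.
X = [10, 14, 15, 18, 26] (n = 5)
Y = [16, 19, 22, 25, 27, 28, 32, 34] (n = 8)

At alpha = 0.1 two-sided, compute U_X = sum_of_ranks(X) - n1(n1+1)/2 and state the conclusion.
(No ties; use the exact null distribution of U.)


Step 1: Combine and sort all 13 observations; assign midranks.
sorted (value, group): (10,X), (14,X), (15,X), (16,Y), (18,X), (19,Y), (22,Y), (25,Y), (26,X), (27,Y), (28,Y), (32,Y), (34,Y)
ranks: 10->1, 14->2, 15->3, 16->4, 18->5, 19->6, 22->7, 25->8, 26->9, 27->10, 28->11, 32->12, 34->13
Step 2: Rank sum for X: R1 = 1 + 2 + 3 + 5 + 9 = 20.
Step 3: U_X = R1 - n1(n1+1)/2 = 20 - 5*6/2 = 20 - 15 = 5.
       U_Y = n1*n2 - U_X = 40 - 5 = 35.
Step 4: No ties, so the exact null distribution of U (based on enumerating the C(13,5) = 1287 equally likely rank assignments) gives the two-sided p-value.
Step 5: p-value = 0.029526; compare to alpha = 0.1. reject H0.

U_X = 5, p = 0.029526, reject H0 at alpha = 0.1.


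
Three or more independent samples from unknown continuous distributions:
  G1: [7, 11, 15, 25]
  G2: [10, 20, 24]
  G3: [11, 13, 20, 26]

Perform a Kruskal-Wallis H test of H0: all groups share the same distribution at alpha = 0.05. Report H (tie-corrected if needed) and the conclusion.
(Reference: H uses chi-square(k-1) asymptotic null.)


Step 1: Combine all N = 11 observations and assign midranks.
sorted (value, group, rank): (7,G1,1), (10,G2,2), (11,G1,3.5), (11,G3,3.5), (13,G3,5), (15,G1,6), (20,G2,7.5), (20,G3,7.5), (24,G2,9), (25,G1,10), (26,G3,11)
Step 2: Sum ranks within each group.
R_1 = 20.5 (n_1 = 4)
R_2 = 18.5 (n_2 = 3)
R_3 = 27 (n_3 = 4)
Step 3: H = 12/(N(N+1)) * sum(R_i^2/n_i) - 3(N+1)
     = 12/(11*12) * (20.5^2/4 + 18.5^2/3 + 27^2/4) - 3*12
     = 0.090909 * 401.396 - 36
     = 0.490530.
Step 4: Ties present; correction factor C = 1 - 12/(11^3 - 11) = 0.990909. Corrected H = 0.490530 / 0.990909 = 0.495031.
Step 5: Under H0, H ~ chi^2(2); p-value = 0.780738.
Step 6: alpha = 0.05. fail to reject H0.

H = 0.4950, df = 2, p = 0.780738, fail to reject H0.


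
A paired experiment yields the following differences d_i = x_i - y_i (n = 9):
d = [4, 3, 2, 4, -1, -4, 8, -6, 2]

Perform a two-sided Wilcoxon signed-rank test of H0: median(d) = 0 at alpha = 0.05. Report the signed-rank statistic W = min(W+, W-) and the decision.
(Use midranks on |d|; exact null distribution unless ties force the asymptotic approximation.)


Step 1: Drop any zero differences (none here) and take |d_i|.
|d| = [4, 3, 2, 4, 1, 4, 8, 6, 2]
Step 2: Midrank |d_i| (ties get averaged ranks).
ranks: |4|->6, |3|->4, |2|->2.5, |4|->6, |1|->1, |4|->6, |8|->9, |6|->8, |2|->2.5
Step 3: Attach original signs; sum ranks with positive sign and with negative sign.
W+ = 6 + 4 + 2.5 + 6 + 9 + 2.5 = 30
W- = 1 + 6 + 8 = 15
(Check: W+ + W- = 45 should equal n(n+1)/2 = 45.)
Step 4: Test statistic W = min(W+, W-) = 15.
Step 5: Ties in |d|, so use the tie-corrected normal approximation.
        E[W] = n(n+1)/4 = 9*10/4 = 22.5.
        Tie groups: |d|=2 (t=2), |d|=4 (t=3); sum(t^3 - t) = 30.
        Var[W] = n(n+1)(2n+1)/24 - sum(t^3-t)/48 = 1710/24 - 30/48 = 70.625.
        z = (W - E[W]) / sqrt(Var[W]) = (15 - 22.5) / 8.4039 = -0.8924.
        Two-sided p = 2*Phi(z) = 0.372154.
Step 6: alpha = 0.05. fail to reject H0.

W+ = 30, W- = 15, W = min = 15, p = 0.372154, fail to reject H0.


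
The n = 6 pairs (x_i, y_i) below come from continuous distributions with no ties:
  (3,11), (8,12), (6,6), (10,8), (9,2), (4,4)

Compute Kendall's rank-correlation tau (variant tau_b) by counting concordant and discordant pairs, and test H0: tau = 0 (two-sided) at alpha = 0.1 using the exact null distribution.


Step 1: Enumerate the 15 unordered pairs (i,j) with i<j and classify each by sign(x_j-x_i) * sign(y_j-y_i).
  (1,2):dx=+5,dy=+1->C; (1,3):dx=+3,dy=-5->D; (1,4):dx=+7,dy=-3->D; (1,5):dx=+6,dy=-9->D
  (1,6):dx=+1,dy=-7->D; (2,3):dx=-2,dy=-6->C; (2,4):dx=+2,dy=-4->D; (2,5):dx=+1,dy=-10->D
  (2,6):dx=-4,dy=-8->C; (3,4):dx=+4,dy=+2->C; (3,5):dx=+3,dy=-4->D; (3,6):dx=-2,dy=-2->C
  (4,5):dx=-1,dy=-6->C; (4,6):dx=-6,dy=-4->C; (5,6):dx=-5,dy=+2->D
Step 2: C = 7, D = 8, total pairs = 15.
Step 3: tau = (C - D)/(n(n-1)/2) = (7 - 8)/15 = -0.066667.
Step 4: Exact two-sided p-value (enumerate n! = 720 permutations of y under H0): p = 1.000000.
Step 5: alpha = 0.1. fail to reject H0.

tau_b = -0.0667 (C=7, D=8), p = 1.000000, fail to reject H0.


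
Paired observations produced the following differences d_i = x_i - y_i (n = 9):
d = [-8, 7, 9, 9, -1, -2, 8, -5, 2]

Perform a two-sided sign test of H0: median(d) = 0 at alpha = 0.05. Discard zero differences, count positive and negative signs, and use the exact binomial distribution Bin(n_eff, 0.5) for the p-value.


Step 1: Discard zero differences. Original n = 9; n_eff = number of nonzero differences = 9.
Nonzero differences (with sign): -8, +7, +9, +9, -1, -2, +8, -5, +2
Step 2: Count signs: positive = 5, negative = 4.
Step 3: Under H0: P(positive) = 0.5, so the number of positives S ~ Bin(9, 0.5).
Step 4: Two-sided exact p-value = sum of Bin(9,0.5) probabilities at or below the observed probability = 1.000000.
Step 5: alpha = 0.05. fail to reject H0.

n_eff = 9, pos = 5, neg = 4, p = 1.000000, fail to reject H0.


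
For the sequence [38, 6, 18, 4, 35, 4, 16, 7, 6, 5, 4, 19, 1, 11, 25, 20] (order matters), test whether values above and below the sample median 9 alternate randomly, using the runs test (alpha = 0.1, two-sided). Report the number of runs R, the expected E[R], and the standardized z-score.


Step 1: Compute median = 9; label A = above, B = below.
Labels in order: ABABABABBBBABAAA  (n_A = 8, n_B = 8)
Step 2: Count runs R = 11.
Step 3: Under H0 (random ordering), E[R] = 2*n_A*n_B/(n_A+n_B) + 1 = 2*8*8/16 + 1 = 9.0000.
        Var[R] = 2*n_A*n_B*(2*n_A*n_B - n_A - n_B) / ((n_A+n_B)^2 * (n_A+n_B-1)) = 14336/3840 = 3.7333.
        SD[R] = 1.9322.
Step 4: Continuity-corrected z = (R - 0.5 - E[R]) / SD[R] = (11 - 0.5 - 9.0000) / 1.9322 = 0.7763.
Step 5: Two-sided p-value via normal approximation = 2*(1 - Phi(|z|)) = 0.437558.
Step 6: alpha = 0.1. fail to reject H0.

R = 11, z = 0.7763, p = 0.437558, fail to reject H0.


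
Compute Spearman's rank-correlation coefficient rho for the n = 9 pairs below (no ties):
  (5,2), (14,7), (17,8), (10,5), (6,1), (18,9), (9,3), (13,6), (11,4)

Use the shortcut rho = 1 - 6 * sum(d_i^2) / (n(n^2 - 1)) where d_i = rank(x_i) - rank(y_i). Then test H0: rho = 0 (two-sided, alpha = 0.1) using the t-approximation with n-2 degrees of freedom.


Step 1: Rank x and y separately (midranks; no ties here).
rank(x): 5->1, 14->7, 17->8, 10->4, 6->2, 18->9, 9->3, 13->6, 11->5
rank(y): 2->2, 7->7, 8->8, 5->5, 1->1, 9->9, 3->3, 6->6, 4->4
Step 2: d_i = R_x(i) - R_y(i); compute d_i^2.
  (1-2)^2=1, (7-7)^2=0, (8-8)^2=0, (4-5)^2=1, (2-1)^2=1, (9-9)^2=0, (3-3)^2=0, (6-6)^2=0, (5-4)^2=1
sum(d^2) = 4.
Step 3: rho = 1 - 6*4 / (9*(9^2 - 1)) = 1 - 24/720 = 0.966667.
Step 4: Under H0, t = rho * sqrt((n-2)/(1-rho^2)) = 9.9890 ~ t(7).
Step 5: Two-sided p-value from the t-distribution with 7 df = 0.000022.
Step 6: alpha = 0.1. reject H0.

rho = 0.9667, p = 0.000022, reject H0 at alpha = 0.1.


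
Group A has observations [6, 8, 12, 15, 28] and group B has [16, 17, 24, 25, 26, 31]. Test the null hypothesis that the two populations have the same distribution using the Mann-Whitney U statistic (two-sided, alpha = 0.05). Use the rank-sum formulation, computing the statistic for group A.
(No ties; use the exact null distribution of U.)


Step 1: Combine and sort all 11 observations; assign midranks.
sorted (value, group): (6,X), (8,X), (12,X), (15,X), (16,Y), (17,Y), (24,Y), (25,Y), (26,Y), (28,X), (31,Y)
ranks: 6->1, 8->2, 12->3, 15->4, 16->5, 17->6, 24->7, 25->8, 26->9, 28->10, 31->11
Step 2: Rank sum for X: R1 = 1 + 2 + 3 + 4 + 10 = 20.
Step 3: U_X = R1 - n1(n1+1)/2 = 20 - 5*6/2 = 20 - 15 = 5.
       U_Y = n1*n2 - U_X = 30 - 5 = 25.
Step 4: No ties, so the exact null distribution of U (based on enumerating the C(11,5) = 462 equally likely rank assignments) gives the two-sided p-value.
Step 5: p-value = 0.082251; compare to alpha = 0.05. fail to reject H0.

U_X = 5, p = 0.082251, fail to reject H0 at alpha = 0.05.


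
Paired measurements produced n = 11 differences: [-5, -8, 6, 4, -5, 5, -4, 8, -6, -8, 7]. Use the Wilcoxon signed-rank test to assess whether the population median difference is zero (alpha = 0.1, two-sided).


Step 1: Drop any zero differences (none here) and take |d_i|.
|d| = [5, 8, 6, 4, 5, 5, 4, 8, 6, 8, 7]
Step 2: Midrank |d_i| (ties get averaged ranks).
ranks: |5|->4, |8|->10, |6|->6.5, |4|->1.5, |5|->4, |5|->4, |4|->1.5, |8|->10, |6|->6.5, |8|->10, |7|->8
Step 3: Attach original signs; sum ranks with positive sign and with negative sign.
W+ = 6.5 + 1.5 + 4 + 10 + 8 = 30
W- = 4 + 10 + 4 + 1.5 + 6.5 + 10 = 36
(Check: W+ + W- = 66 should equal n(n+1)/2 = 66.)
Step 4: Test statistic W = min(W+, W-) = 30.
Step 5: Ties in |d|, so use the tie-corrected normal approximation.
        E[W] = n(n+1)/4 = 11*12/4 = 33.
        Tie groups: |d|=4 (t=2), |d|=5 (t=3), |d|=6 (t=2), |d|=8 (t=3); sum(t^3 - t) = 60.
        Var[W] = n(n+1)(2n+1)/24 - sum(t^3-t)/48 = 3036/24 - 60/48 = 125.25.
        z = (W - E[W]) / sqrt(Var[W]) = (30 - 33) / 11.1915 = -0.2681.
        Two-sided p = 2*Phi(z) = 0.788653.
Step 6: alpha = 0.1. fail to reject H0.

W+ = 30, W- = 36, W = min = 30, p = 0.788653, fail to reject H0.


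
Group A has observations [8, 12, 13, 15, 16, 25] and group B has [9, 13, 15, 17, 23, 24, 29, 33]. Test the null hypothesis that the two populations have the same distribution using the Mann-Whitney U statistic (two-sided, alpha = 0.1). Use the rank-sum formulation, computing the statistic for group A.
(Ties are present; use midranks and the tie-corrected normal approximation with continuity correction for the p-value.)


Step 1: Combine and sort all 14 observations; assign midranks.
sorted (value, group): (8,X), (9,Y), (12,X), (13,X), (13,Y), (15,X), (15,Y), (16,X), (17,Y), (23,Y), (24,Y), (25,X), (29,Y), (33,Y)
ranks: 8->1, 9->2, 12->3, 13->4.5, 13->4.5, 15->6.5, 15->6.5, 16->8, 17->9, 23->10, 24->11, 25->12, 29->13, 33->14
Step 2: Rank sum for X: R1 = 1 + 3 + 4.5 + 6.5 + 8 + 12 = 35.
Step 3: U_X = R1 - n1(n1+1)/2 = 35 - 6*7/2 = 35 - 21 = 14.
       U_Y = n1*n2 - U_X = 48 - 14 = 34.
Step 4: Ties are present, so use the tie-corrected normal approximation (with continuity correction) for the p-value.
Step 5: p-value = 0.219016; compare to alpha = 0.1. fail to reject H0.

U_X = 14, p = 0.219016, fail to reject H0 at alpha = 0.1.


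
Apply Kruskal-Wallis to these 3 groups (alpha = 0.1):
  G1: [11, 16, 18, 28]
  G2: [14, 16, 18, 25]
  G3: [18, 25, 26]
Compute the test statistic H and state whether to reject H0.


Step 1: Combine all N = 11 observations and assign midranks.
sorted (value, group, rank): (11,G1,1), (14,G2,2), (16,G1,3.5), (16,G2,3.5), (18,G1,6), (18,G2,6), (18,G3,6), (25,G2,8.5), (25,G3,8.5), (26,G3,10), (28,G1,11)
Step 2: Sum ranks within each group.
R_1 = 21.5 (n_1 = 4)
R_2 = 20 (n_2 = 4)
R_3 = 24.5 (n_3 = 3)
Step 3: H = 12/(N(N+1)) * sum(R_i^2/n_i) - 3(N+1)
     = 12/(11*12) * (21.5^2/4 + 20^2/4 + 24.5^2/3) - 3*12
     = 0.090909 * 415.646 - 36
     = 1.785985.
Step 4: Ties present; correction factor C = 1 - 36/(11^3 - 11) = 0.972727. Corrected H = 1.785985 / 0.972727 = 1.836059.
Step 5: Under H0, H ~ chi^2(2); p-value = 0.399305.
Step 6: alpha = 0.1. fail to reject H0.

H = 1.8361, df = 2, p = 0.399305, fail to reject H0.


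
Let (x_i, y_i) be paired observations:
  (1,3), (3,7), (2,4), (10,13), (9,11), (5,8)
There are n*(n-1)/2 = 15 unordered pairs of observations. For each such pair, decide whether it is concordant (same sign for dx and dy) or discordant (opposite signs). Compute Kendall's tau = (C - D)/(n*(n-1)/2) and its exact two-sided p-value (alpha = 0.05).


Step 1: Enumerate the 15 unordered pairs (i,j) with i<j and classify each by sign(x_j-x_i) * sign(y_j-y_i).
  (1,2):dx=+2,dy=+4->C; (1,3):dx=+1,dy=+1->C; (1,4):dx=+9,dy=+10->C; (1,5):dx=+8,dy=+8->C
  (1,6):dx=+4,dy=+5->C; (2,3):dx=-1,dy=-3->C; (2,4):dx=+7,dy=+6->C; (2,5):dx=+6,dy=+4->C
  (2,6):dx=+2,dy=+1->C; (3,4):dx=+8,dy=+9->C; (3,5):dx=+7,dy=+7->C; (3,6):dx=+3,dy=+4->C
  (4,5):dx=-1,dy=-2->C; (4,6):dx=-5,dy=-5->C; (5,6):dx=-4,dy=-3->C
Step 2: C = 15, D = 0, total pairs = 15.
Step 3: tau = (C - D)/(n(n-1)/2) = (15 - 0)/15 = 1.000000.
Step 4: Exact two-sided p-value (enumerate n! = 720 permutations of y under H0): p = 0.002778.
Step 5: alpha = 0.05. reject H0.

tau_b = 1.0000 (C=15, D=0), p = 0.002778, reject H0.


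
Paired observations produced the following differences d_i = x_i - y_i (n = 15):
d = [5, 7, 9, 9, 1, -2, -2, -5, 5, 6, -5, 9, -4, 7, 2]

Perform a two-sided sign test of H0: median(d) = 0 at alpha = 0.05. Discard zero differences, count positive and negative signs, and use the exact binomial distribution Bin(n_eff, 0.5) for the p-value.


Step 1: Discard zero differences. Original n = 15; n_eff = number of nonzero differences = 15.
Nonzero differences (with sign): +5, +7, +9, +9, +1, -2, -2, -5, +5, +6, -5, +9, -4, +7, +2
Step 2: Count signs: positive = 10, negative = 5.
Step 3: Under H0: P(positive) = 0.5, so the number of positives S ~ Bin(15, 0.5).
Step 4: Two-sided exact p-value = sum of Bin(15,0.5) probabilities at or below the observed probability = 0.301758.
Step 5: alpha = 0.05. fail to reject H0.

n_eff = 15, pos = 10, neg = 5, p = 0.301758, fail to reject H0.


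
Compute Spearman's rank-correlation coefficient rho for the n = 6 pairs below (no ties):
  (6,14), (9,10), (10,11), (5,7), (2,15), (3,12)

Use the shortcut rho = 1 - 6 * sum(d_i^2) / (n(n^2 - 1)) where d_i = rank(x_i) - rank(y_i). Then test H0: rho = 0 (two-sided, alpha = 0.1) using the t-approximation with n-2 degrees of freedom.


Step 1: Rank x and y separately (midranks; no ties here).
rank(x): 6->4, 9->5, 10->6, 5->3, 2->1, 3->2
rank(y): 14->5, 10->2, 11->3, 7->1, 15->6, 12->4
Step 2: d_i = R_x(i) - R_y(i); compute d_i^2.
  (4-5)^2=1, (5-2)^2=9, (6-3)^2=9, (3-1)^2=4, (1-6)^2=25, (2-4)^2=4
sum(d^2) = 52.
Step 3: rho = 1 - 6*52 / (6*(6^2 - 1)) = 1 - 312/210 = -0.485714.
Step 4: Under H0, t = rho * sqrt((n-2)/(1-rho^2)) = -1.1113 ~ t(4).
Step 5: Two-sided p-value from the t-distribution with 4 df = 0.328723.
Step 6: alpha = 0.1. fail to reject H0.

rho = -0.4857, p = 0.328723, fail to reject H0 at alpha = 0.1.


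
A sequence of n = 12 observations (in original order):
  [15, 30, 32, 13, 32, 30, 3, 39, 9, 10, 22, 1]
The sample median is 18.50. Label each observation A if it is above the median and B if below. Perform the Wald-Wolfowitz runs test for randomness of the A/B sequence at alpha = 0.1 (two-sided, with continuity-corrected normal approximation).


Step 1: Compute median = 18.50; label A = above, B = below.
Labels in order: BAABAABABBAB  (n_A = 6, n_B = 6)
Step 2: Count runs R = 9.
Step 3: Under H0 (random ordering), E[R] = 2*n_A*n_B/(n_A+n_B) + 1 = 2*6*6/12 + 1 = 7.0000.
        Var[R] = 2*n_A*n_B*(2*n_A*n_B - n_A - n_B) / ((n_A+n_B)^2 * (n_A+n_B-1)) = 4320/1584 = 2.7273.
        SD[R] = 1.6514.
Step 4: Continuity-corrected z = (R - 0.5 - E[R]) / SD[R] = (9 - 0.5 - 7.0000) / 1.6514 = 0.9083.
Step 5: Two-sided p-value via normal approximation = 2*(1 - Phi(|z|)) = 0.363722.
Step 6: alpha = 0.1. fail to reject H0.

R = 9, z = 0.9083, p = 0.363722, fail to reject H0.


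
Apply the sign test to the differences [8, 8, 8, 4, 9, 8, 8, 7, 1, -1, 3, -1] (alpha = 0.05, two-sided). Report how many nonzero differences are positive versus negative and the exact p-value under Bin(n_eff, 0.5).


Step 1: Discard zero differences. Original n = 12; n_eff = number of nonzero differences = 12.
Nonzero differences (with sign): +8, +8, +8, +4, +9, +8, +8, +7, +1, -1, +3, -1
Step 2: Count signs: positive = 10, negative = 2.
Step 3: Under H0: P(positive) = 0.5, so the number of positives S ~ Bin(12, 0.5).
Step 4: Two-sided exact p-value = sum of Bin(12,0.5) probabilities at or below the observed probability = 0.038574.
Step 5: alpha = 0.05. reject H0.

n_eff = 12, pos = 10, neg = 2, p = 0.038574, reject H0.


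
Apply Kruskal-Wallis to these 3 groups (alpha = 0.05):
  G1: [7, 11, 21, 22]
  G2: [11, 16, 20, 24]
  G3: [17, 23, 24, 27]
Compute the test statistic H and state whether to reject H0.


Step 1: Combine all N = 12 observations and assign midranks.
sorted (value, group, rank): (7,G1,1), (11,G1,2.5), (11,G2,2.5), (16,G2,4), (17,G3,5), (20,G2,6), (21,G1,7), (22,G1,8), (23,G3,9), (24,G2,10.5), (24,G3,10.5), (27,G3,12)
Step 2: Sum ranks within each group.
R_1 = 18.5 (n_1 = 4)
R_2 = 23 (n_2 = 4)
R_3 = 36.5 (n_3 = 4)
Step 3: H = 12/(N(N+1)) * sum(R_i^2/n_i) - 3(N+1)
     = 12/(12*13) * (18.5^2/4 + 23^2/4 + 36.5^2/4) - 3*13
     = 0.076923 * 550.875 - 39
     = 3.375000.
Step 4: Ties present; correction factor C = 1 - 12/(12^3 - 12) = 0.993007. Corrected H = 3.375000 / 0.993007 = 3.398768.
Step 5: Under H0, H ~ chi^2(2); p-value = 0.182796.
Step 6: alpha = 0.05. fail to reject H0.

H = 3.3988, df = 2, p = 0.182796, fail to reject H0.


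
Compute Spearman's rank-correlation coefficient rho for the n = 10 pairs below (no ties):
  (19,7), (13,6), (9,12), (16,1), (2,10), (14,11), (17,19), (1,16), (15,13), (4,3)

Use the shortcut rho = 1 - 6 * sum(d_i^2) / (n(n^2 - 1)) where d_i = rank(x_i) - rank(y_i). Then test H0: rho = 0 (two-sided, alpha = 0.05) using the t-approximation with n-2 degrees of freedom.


Step 1: Rank x and y separately (midranks; no ties here).
rank(x): 19->10, 13->5, 9->4, 16->8, 2->2, 14->6, 17->9, 1->1, 15->7, 4->3
rank(y): 7->4, 6->3, 12->7, 1->1, 10->5, 11->6, 19->10, 16->9, 13->8, 3->2
Step 2: d_i = R_x(i) - R_y(i); compute d_i^2.
  (10-4)^2=36, (5-3)^2=4, (4-7)^2=9, (8-1)^2=49, (2-5)^2=9, (6-6)^2=0, (9-10)^2=1, (1-9)^2=64, (7-8)^2=1, (3-2)^2=1
sum(d^2) = 174.
Step 3: rho = 1 - 6*174 / (10*(10^2 - 1)) = 1 - 1044/990 = -0.054545.
Step 4: Under H0, t = rho * sqrt((n-2)/(1-rho^2)) = -0.1545 ~ t(8).
Step 5: Two-sided p-value from the t-distribution with 8 df = 0.881036.
Step 6: alpha = 0.05. fail to reject H0.

rho = -0.0545, p = 0.881036, fail to reject H0 at alpha = 0.05.


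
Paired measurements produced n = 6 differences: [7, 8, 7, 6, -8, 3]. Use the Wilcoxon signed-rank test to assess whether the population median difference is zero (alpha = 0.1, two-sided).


Step 1: Drop any zero differences (none here) and take |d_i|.
|d| = [7, 8, 7, 6, 8, 3]
Step 2: Midrank |d_i| (ties get averaged ranks).
ranks: |7|->3.5, |8|->5.5, |7|->3.5, |6|->2, |8|->5.5, |3|->1
Step 3: Attach original signs; sum ranks with positive sign and with negative sign.
W+ = 3.5 + 5.5 + 3.5 + 2 + 1 = 15.5
W- = 5.5 = 5.5
(Check: W+ + W- = 21 should equal n(n+1)/2 = 21.)
Step 4: Test statistic W = min(W+, W-) = 5.5.
Step 5: Ties in |d|, so use the tie-corrected normal approximation.
        E[W] = n(n+1)/4 = 6*7/4 = 10.5.
        Tie groups: |d|=7 (t=2), |d|=8 (t=2); sum(t^3 - t) = 12.
        Var[W] = n(n+1)(2n+1)/24 - sum(t^3-t)/48 = 546/24 - 12/48 = 22.5.
        z = (W - E[W]) / sqrt(Var[W]) = (5.5 - 10.5) / 4.7434 = -1.0541.
        Two-sided p = 2*Phi(z) = 0.291841.
Step 6: alpha = 0.1. fail to reject H0.

W+ = 15.5, W- = 5.5, W = min = 5.5, p = 0.291841, fail to reject H0.


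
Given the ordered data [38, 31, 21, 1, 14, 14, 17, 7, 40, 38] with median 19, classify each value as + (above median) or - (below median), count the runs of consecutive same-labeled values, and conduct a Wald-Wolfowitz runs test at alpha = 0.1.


Step 1: Compute median = 19; label A = above, B = below.
Labels in order: AAABBBBBAA  (n_A = 5, n_B = 5)
Step 2: Count runs R = 3.
Step 3: Under H0 (random ordering), E[R] = 2*n_A*n_B/(n_A+n_B) + 1 = 2*5*5/10 + 1 = 6.0000.
        Var[R] = 2*n_A*n_B*(2*n_A*n_B - n_A - n_B) / ((n_A+n_B)^2 * (n_A+n_B-1)) = 2000/900 = 2.2222.
        SD[R] = 1.4907.
Step 4: Continuity-corrected z = (R + 0.5 - E[R]) / SD[R] = (3 + 0.5 - 6.0000) / 1.4907 = -1.6771.
Step 5: Two-sided p-value via normal approximation = 2*(1 - Phi(|z|)) = 0.093533.
Step 6: alpha = 0.1. reject H0.

R = 3, z = -1.6771, p = 0.093533, reject H0.


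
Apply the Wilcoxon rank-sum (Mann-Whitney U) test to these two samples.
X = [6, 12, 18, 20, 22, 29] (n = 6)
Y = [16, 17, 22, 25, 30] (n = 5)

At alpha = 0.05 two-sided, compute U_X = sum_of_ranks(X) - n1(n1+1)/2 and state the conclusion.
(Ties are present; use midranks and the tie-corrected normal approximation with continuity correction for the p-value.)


Step 1: Combine and sort all 11 observations; assign midranks.
sorted (value, group): (6,X), (12,X), (16,Y), (17,Y), (18,X), (20,X), (22,X), (22,Y), (25,Y), (29,X), (30,Y)
ranks: 6->1, 12->2, 16->3, 17->4, 18->5, 20->6, 22->7.5, 22->7.5, 25->9, 29->10, 30->11
Step 2: Rank sum for X: R1 = 1 + 2 + 5 + 6 + 7.5 + 10 = 31.5.
Step 3: U_X = R1 - n1(n1+1)/2 = 31.5 - 6*7/2 = 31.5 - 21 = 10.5.
       U_Y = n1*n2 - U_X = 30 - 10.5 = 19.5.
Step 4: Ties are present, so use the tie-corrected normal approximation (with continuity correction) for the p-value.
Step 5: p-value = 0.464192; compare to alpha = 0.05. fail to reject H0.

U_X = 10.5, p = 0.464192, fail to reject H0 at alpha = 0.05.


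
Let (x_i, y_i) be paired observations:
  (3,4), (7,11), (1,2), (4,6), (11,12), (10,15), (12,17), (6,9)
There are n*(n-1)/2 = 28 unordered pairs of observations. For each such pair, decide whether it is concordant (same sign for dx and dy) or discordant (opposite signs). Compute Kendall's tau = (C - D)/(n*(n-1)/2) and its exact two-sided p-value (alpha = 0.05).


Step 1: Enumerate the 28 unordered pairs (i,j) with i<j and classify each by sign(x_j-x_i) * sign(y_j-y_i).
  (1,2):dx=+4,dy=+7->C; (1,3):dx=-2,dy=-2->C; (1,4):dx=+1,dy=+2->C; (1,5):dx=+8,dy=+8->C
  (1,6):dx=+7,dy=+11->C; (1,7):dx=+9,dy=+13->C; (1,8):dx=+3,dy=+5->C; (2,3):dx=-6,dy=-9->C
  (2,4):dx=-3,dy=-5->C; (2,5):dx=+4,dy=+1->C; (2,6):dx=+3,dy=+4->C; (2,7):dx=+5,dy=+6->C
  (2,8):dx=-1,dy=-2->C; (3,4):dx=+3,dy=+4->C; (3,5):dx=+10,dy=+10->C; (3,6):dx=+9,dy=+13->C
  (3,7):dx=+11,dy=+15->C; (3,8):dx=+5,dy=+7->C; (4,5):dx=+7,dy=+6->C; (4,6):dx=+6,dy=+9->C
  (4,7):dx=+8,dy=+11->C; (4,8):dx=+2,dy=+3->C; (5,6):dx=-1,dy=+3->D; (5,7):dx=+1,dy=+5->C
  (5,8):dx=-5,dy=-3->C; (6,7):dx=+2,dy=+2->C; (6,8):dx=-4,dy=-6->C; (7,8):dx=-6,dy=-8->C
Step 2: C = 27, D = 1, total pairs = 28.
Step 3: tau = (C - D)/(n(n-1)/2) = (27 - 1)/28 = 0.928571.
Step 4: Exact two-sided p-value (enumerate n! = 40320 permutations of y under H0): p = 0.000397.
Step 5: alpha = 0.05. reject H0.

tau_b = 0.9286 (C=27, D=1), p = 0.000397, reject H0.


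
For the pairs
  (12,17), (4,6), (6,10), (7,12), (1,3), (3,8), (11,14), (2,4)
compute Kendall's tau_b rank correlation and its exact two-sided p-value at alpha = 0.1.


Step 1: Enumerate the 28 unordered pairs (i,j) with i<j and classify each by sign(x_j-x_i) * sign(y_j-y_i).
  (1,2):dx=-8,dy=-11->C; (1,3):dx=-6,dy=-7->C; (1,4):dx=-5,dy=-5->C; (1,5):dx=-11,dy=-14->C
  (1,6):dx=-9,dy=-9->C; (1,7):dx=-1,dy=-3->C; (1,8):dx=-10,dy=-13->C; (2,3):dx=+2,dy=+4->C
  (2,4):dx=+3,dy=+6->C; (2,5):dx=-3,dy=-3->C; (2,6):dx=-1,dy=+2->D; (2,7):dx=+7,dy=+8->C
  (2,8):dx=-2,dy=-2->C; (3,4):dx=+1,dy=+2->C; (3,5):dx=-5,dy=-7->C; (3,6):dx=-3,dy=-2->C
  (3,7):dx=+5,dy=+4->C; (3,8):dx=-4,dy=-6->C; (4,5):dx=-6,dy=-9->C; (4,6):dx=-4,dy=-4->C
  (4,7):dx=+4,dy=+2->C; (4,8):dx=-5,dy=-8->C; (5,6):dx=+2,dy=+5->C; (5,7):dx=+10,dy=+11->C
  (5,8):dx=+1,dy=+1->C; (6,7):dx=+8,dy=+6->C; (6,8):dx=-1,dy=-4->C; (7,8):dx=-9,dy=-10->C
Step 2: C = 27, D = 1, total pairs = 28.
Step 3: tau = (C - D)/(n(n-1)/2) = (27 - 1)/28 = 0.928571.
Step 4: Exact two-sided p-value (enumerate n! = 40320 permutations of y under H0): p = 0.000397.
Step 5: alpha = 0.1. reject H0.

tau_b = 0.9286 (C=27, D=1), p = 0.000397, reject H0.


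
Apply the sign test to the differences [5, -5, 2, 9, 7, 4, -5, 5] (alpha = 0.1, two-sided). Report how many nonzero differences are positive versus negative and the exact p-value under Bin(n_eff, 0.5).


Step 1: Discard zero differences. Original n = 8; n_eff = number of nonzero differences = 8.
Nonzero differences (with sign): +5, -5, +2, +9, +7, +4, -5, +5
Step 2: Count signs: positive = 6, negative = 2.
Step 3: Under H0: P(positive) = 0.5, so the number of positives S ~ Bin(8, 0.5).
Step 4: Two-sided exact p-value = sum of Bin(8,0.5) probabilities at or below the observed probability = 0.289062.
Step 5: alpha = 0.1. fail to reject H0.

n_eff = 8, pos = 6, neg = 2, p = 0.289062, fail to reject H0.
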